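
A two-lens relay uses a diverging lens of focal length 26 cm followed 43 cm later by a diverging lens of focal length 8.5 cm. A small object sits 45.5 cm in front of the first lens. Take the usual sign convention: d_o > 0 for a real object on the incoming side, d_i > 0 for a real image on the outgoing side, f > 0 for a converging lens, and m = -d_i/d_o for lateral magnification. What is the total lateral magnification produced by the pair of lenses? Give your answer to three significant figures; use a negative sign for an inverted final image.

Lens 1: 1/d_i1 = 1/f_1 - 1/d_o1 = 1/(-26) - 1/45.5 = -0.06044 cm^-1, so d_i1 = -16.545 cm.
m_1 = -(-16.545)/45.5 = 0.3636.
With d_i1 < 0 the first image is virtual and lies on the object side; the object distance for lens 2 is d_o2 = 43 - (-16.545) = 59.545 cm.
Lens 2: 1/d_i2 = 1/f_2 - 1/d_o2 = 1/(-8.5) - 1/(59.545) = -0.13444 cm^-1, so d_i2 = -7.438 cm.
m_2 = -(-7.438)/(59.545) = 0.1249.
Overall magnification: m = m_1 m_2 = 0.0454.

0.0454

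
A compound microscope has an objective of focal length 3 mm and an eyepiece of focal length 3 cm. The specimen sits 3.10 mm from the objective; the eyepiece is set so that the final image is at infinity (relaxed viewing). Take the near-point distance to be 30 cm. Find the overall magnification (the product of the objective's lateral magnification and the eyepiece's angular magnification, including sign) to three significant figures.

Convert to cm: f_obj = 3 mm = 0.3 cm; d_o = 3.10 mm = 0.31 cm.
Objective: 1/d_i = 1/f_obj - 1/d_o = 1/0.3 - 1/0.31 = 0.10753 cm^-1, so d_i = 9.300 cm.
m_obj = -d_i/d_o = -9.300/0.31 = -30.000.
Eyepiece angular magnification (image at infinity): M_eye = D/f_e = 30/3 = 10.000.
Overall M = m_obj x M_eye = (-30.000)(10.000) = -300.00.

-300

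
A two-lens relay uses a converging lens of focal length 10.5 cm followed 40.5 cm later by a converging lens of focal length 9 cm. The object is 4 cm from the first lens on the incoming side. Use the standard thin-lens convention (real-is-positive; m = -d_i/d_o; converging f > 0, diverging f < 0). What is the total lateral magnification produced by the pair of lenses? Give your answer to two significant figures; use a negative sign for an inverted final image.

Applying the thin-lens equation to the first lens, 1/10.5 = 1/4 + 1/d_i1, which gives d_i1 = -6.462 cm.
Its lateral magnification is m_1 = -d_i1/d_o1 = -(-6.462)/4 = 1.6154.
With d_i1 < 0 the first image is virtual and lies on the object side; the object distance for lens 2 is d_o2 = 40.5 - (-6.462) = 46.962 cm.
Applying the thin-lens equation again with f_2 = 9 cm and d_o2 = 46.962 cm gives d_i2 = 11.134 cm.
m_2 = -(11.134)/(46.962) = -0.2371.
The system's lateral magnification is m_1 m_2 = (1.6154)(-0.2371) = -0.3830.

-0.38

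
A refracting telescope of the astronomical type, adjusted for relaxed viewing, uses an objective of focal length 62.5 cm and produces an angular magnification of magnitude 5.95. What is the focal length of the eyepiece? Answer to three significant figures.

10.5 cm

|M| = f_obj/f_eye, so f_eye = f_obj/|M| = 62.5/5.95 = 10.504 cm.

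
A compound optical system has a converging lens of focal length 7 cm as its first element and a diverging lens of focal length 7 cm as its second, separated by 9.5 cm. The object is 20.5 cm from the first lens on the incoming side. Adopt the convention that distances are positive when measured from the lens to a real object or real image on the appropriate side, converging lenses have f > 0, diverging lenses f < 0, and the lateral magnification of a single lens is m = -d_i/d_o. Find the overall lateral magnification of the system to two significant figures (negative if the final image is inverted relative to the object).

-0.62

Applying the thin-lens equation to the first lens, 1/7 = 1/20.5 + 1/d_i1, which gives d_i1 = 10.630 cm.
Its lateral magnification is m_1 = -d_i1/d_o1 = -(10.630)/20.5 = -0.5185.
Since 10.630 cm > 9.5 cm, the first image lies past the second lens and serves as a virtual object: d_o2 = L - d_i1 = -1.130 cm.
Applying the thin-lens equation again with f_2 = -7 cm and d_o2 = -1.130 cm gives d_i2 = 1.347 cm.
m_2 = -(1.347)/(-1.130) = 1.1924.
The system's lateral magnification is m_1 m_2 = (-0.5185)(1.1924) = -0.6183.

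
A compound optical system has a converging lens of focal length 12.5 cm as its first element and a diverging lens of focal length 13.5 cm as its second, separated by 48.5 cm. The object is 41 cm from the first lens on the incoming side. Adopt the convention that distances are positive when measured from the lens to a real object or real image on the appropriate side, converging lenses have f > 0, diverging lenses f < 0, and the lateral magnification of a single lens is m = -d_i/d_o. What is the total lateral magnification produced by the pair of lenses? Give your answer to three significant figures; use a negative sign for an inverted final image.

Applying the thin-lens equation to the first lens, 1/12.5 = 1/41 + 1/d_i1, which gives d_i1 = 17.982 cm.
Its lateral magnification is m_1 = -d_i1/d_o1 = -(17.982)/41 = -0.4386.
That image sits 30.518 cm in front of the second lens, so d_o2 = 30.518 cm.
Applying the thin-lens equation again with f_2 = -13.5 cm and d_o2 = 30.518 cm gives d_i2 = -9.360 cm.
m_2 = -(-9.360)/(30.518) = 0.3067.
Total m = m_1 x m_2 = (-0.4386)(0.3067) = -0.1345.

-0.135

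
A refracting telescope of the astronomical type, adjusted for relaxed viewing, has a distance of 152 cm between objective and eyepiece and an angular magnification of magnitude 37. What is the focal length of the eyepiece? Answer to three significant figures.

In normal adjustment the tube length equals f_obj + f_eye and |M| = f_obj/f_eye.
So f_obj = 37 f_eye and 37 f_eye + f_eye = 152 cm, giving f_eye = 152/38 = 4.000 cm and f_obj = 148.000 cm.

4.00 cm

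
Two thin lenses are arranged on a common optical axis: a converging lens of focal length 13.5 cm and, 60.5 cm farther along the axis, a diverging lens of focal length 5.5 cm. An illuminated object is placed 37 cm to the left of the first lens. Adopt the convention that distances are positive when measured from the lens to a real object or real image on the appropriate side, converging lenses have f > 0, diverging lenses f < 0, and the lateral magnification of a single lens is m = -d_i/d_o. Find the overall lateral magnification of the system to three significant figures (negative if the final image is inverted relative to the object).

-0.0706

Applying the thin-lens equation to the first lens, 1/13.5 = 1/37 + 1/d_i1, which gives d_i1 = 21.255 cm.
Its lateral magnification is m_1 = -d_i1/d_o1 = -(21.255)/37 = -0.5745.
Object distance for lens 2: d_o2 = 60.5 - 21.255 = 39.245 cm.
Applying the thin-lens equation again with f_2 = -5.5 cm and d_o2 = 39.245 cm gives d_i2 = -4.824 cm.
m_2 = -(-4.824)/(39.245) = 0.1229.
The system's lateral magnification is m_1 m_2 = (-0.5745)(0.1229) = -0.0706.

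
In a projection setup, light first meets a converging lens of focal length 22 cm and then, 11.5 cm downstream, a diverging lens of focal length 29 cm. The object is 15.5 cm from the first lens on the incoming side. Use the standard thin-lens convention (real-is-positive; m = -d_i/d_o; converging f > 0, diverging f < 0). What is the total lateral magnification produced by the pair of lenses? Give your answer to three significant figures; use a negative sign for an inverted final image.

1.06

First lens: d_i1 = 1/(1/22 - 1/15.5) = -52.462 cm.
m_1 = -(-52.462)/15.5 = 3.3846.
The intermediate image is virtual, 52.462 cm to the left of lens 1, so d_o2 = L - d_i1 = 11.5 - (-52.462) = 63.962 cm.
Second lens: d_i2 = 1/(1/(-29) - 1/(63.962)) = -19.953 cm.
m_2 = -(-19.953)/(63.962) = 0.3120.
Overall magnification: m = m_1 m_2 = 1.0559.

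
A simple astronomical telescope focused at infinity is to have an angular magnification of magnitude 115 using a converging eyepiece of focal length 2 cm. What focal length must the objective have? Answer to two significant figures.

230 cm

|M| = f_obj/|f_eye|, so f_obj = |M| x |f_eye| = 115.0 x 2 = 230.000 cm.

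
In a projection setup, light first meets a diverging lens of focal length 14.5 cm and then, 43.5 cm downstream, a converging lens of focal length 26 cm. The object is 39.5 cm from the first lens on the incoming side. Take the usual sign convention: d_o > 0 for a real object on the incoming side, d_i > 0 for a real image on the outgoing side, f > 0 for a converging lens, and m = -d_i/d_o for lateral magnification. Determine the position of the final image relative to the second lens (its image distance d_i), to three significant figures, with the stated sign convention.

50.1 cm

Applying the thin-lens equation to the first lens, 1/(-14.5) = 1/39.5 + 1/d_i1, which gives d_i1 = -10.606 cm.
The intermediate image is virtual, 10.606 cm to the left of lens 1, so d_o2 = L - d_i1 = 43.5 - (-10.606) = 54.106 cm.
Applying the thin-lens equation again with f_2 = 26 cm and d_o2 = 54.106 cm gives d_i2 = 50.051 cm.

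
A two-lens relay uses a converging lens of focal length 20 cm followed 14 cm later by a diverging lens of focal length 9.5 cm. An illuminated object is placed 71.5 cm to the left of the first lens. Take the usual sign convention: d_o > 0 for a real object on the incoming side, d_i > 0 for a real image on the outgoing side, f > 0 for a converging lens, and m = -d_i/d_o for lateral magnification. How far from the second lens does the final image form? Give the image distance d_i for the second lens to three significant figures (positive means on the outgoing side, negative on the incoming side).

-30.7 cm

Applying the thin-lens equation to the first lens, 1/20 = 1/71.5 + 1/d_i1, which gives d_i1 = 27.767 cm.
Since 27.767 cm > 14 cm, the first image lies past the second lens and serves as a virtual object: d_o2 = L - d_i1 = -13.767 cm.
Applying the thin-lens equation again with f_2 = -9.5 cm and d_o2 = -13.767 cm gives d_i2 = -30.651 cm.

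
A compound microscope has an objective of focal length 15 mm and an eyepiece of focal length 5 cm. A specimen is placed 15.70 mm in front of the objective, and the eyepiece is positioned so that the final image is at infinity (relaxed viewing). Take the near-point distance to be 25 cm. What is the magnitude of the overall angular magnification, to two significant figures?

Convert to cm: f_obj = 15 mm = 1.5 cm; d_o = 15.70 mm = 1.57 cm.
Objective: 1/d_i = 1/f_obj - 1/d_o = 1/1.5 - 1/1.57 = 0.02972 cm^-1, so d_i = 33.643 cm.
m_obj = -d_i/d_o = -33.643/1.57 = -21.429.
Eyepiece angular magnification (image at infinity): M_eye = D/f_e = 25/5 = 5.000.
Overall M = m_obj x M_eye = (-21.429)(5.000) = -107.14.
|M| = 107.14.

110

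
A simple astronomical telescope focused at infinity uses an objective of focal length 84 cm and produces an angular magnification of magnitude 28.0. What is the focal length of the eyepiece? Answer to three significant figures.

3.00 cm

|M| = f_obj/f_eye, so f_eye = f_obj/|M| = 84/28.0 = 3.000 cm.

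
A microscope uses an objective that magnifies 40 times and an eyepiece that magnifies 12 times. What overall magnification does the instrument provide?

480

The overall magnification of a compound microscope is the product of the objective and eyepiece magnifications:
M = M_obj x M_eye = 40 x 12 = 480.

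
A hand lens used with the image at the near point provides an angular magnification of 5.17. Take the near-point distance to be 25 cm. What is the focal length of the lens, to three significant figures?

For the image at the near point, M = 1 + D/f.
f = D/(M - 1) = 25/(5.17 - 1) = 5.995 cm.

6.00 cm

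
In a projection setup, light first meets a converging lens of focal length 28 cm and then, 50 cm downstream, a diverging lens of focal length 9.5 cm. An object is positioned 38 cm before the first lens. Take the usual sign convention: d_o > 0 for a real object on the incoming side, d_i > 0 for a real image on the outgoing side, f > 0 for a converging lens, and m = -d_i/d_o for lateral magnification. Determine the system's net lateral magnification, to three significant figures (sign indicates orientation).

0.567

First lens: d_i1 = 1/(1/28 - 1/38) = 106.400 cm.
m_1 = -(106.400)/38 = -2.8000.
Since 106.400 cm > 50 cm, the first image lies past the second lens and serves as a virtual object: d_o2 = L - d_i1 = -56.400 cm.
Second lens: d_i2 = 1/(1/(-9.5) - 1/(-56.400)) = -11.424 cm.
m_2 = -(-11.424)/(-56.400) = -0.2026.
Overall magnification: m = m_1 m_2 = 0.5672.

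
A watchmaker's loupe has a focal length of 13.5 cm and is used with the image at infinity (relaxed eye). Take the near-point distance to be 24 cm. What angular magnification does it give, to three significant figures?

M = D/f = 24/13.5 = 1.778.

1.78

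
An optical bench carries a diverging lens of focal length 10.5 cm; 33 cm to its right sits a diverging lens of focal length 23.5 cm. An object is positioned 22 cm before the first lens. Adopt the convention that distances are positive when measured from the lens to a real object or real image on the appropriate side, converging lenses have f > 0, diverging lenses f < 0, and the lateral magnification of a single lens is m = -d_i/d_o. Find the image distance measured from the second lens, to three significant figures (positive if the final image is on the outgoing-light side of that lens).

-14.8 cm

First lens: d_i1 = 1/(1/(-10.5) - 1/22) = -7.108 cm.
The intermediate image is virtual, 7.108 cm to the left of lens 1, so d_o2 = L - d_i1 = 33 - (-7.108) = 40.108 cm.
Second lens: d_i2 = 1/(1/(-23.5) - 1/(40.108)) = -14.818 cm.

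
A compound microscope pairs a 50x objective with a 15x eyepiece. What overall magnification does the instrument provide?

The overall magnification of a compound microscope is the product of the objective and eyepiece magnifications:
M = M_obj x M_eye = 50 x 15 = 750.

750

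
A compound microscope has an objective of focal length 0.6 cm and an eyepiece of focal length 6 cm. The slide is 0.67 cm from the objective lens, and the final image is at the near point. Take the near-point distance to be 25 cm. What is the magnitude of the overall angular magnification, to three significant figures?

44.3

Objective: 1/d_i = 1/f_obj - 1/d_o = 1/0.6 - 1/0.67 = 0.17413 cm^-1, so d_i = 5.743 cm.
m_obj = -d_i/d_o = -5.743/0.67 = -8.571.
Eyepiece angular magnification (image at near point): M_eye = 1 + D/f_e = 1 + 25/6 = 5.167.
Overall M = m_obj x M_eye = (-8.571)(5.167) = -44.29.
|M| = 44.29.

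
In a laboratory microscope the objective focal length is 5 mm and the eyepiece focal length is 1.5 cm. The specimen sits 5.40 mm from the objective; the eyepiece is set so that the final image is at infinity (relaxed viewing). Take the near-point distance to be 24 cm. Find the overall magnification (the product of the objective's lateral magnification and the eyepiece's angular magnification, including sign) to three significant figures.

Convert to cm: f_obj = 5 mm = 0.5 cm; d_o = 5.40 mm = 0.54 cm.
Objective: 1/d_i = 1/f_obj - 1/d_o = 1/0.5 - 1/0.54 = 0.14815 cm^-1, so d_i = 6.750 cm.
m_obj = -d_i/d_o = -6.750/0.54 = -12.500.
Eyepiece angular magnification (image at infinity): M_eye = D/f_e = 24/1.5 = 16.000.
Overall M = m_obj x M_eye = (-12.500)(16.000) = -200.00.

-200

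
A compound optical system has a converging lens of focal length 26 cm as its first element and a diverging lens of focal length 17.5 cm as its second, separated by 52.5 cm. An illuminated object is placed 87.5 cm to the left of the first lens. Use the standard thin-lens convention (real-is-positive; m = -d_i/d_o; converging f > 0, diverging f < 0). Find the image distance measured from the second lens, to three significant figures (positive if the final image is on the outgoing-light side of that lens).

First lens: d_i1 = 1/(1/26 - 1/87.5) = 36.992 cm.
The intermediate image is 36.992 cm to the right of lens 1, so d_o2 = L - d_i1 = 52.5 - 36.992 = 15.508 cm.
Second lens: d_i2 = 1/(1/(-17.5) - 1/(15.508)) = -8.222 cm.

-8.22 cm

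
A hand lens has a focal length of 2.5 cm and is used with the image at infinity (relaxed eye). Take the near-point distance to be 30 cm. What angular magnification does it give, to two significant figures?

12

M = D/f = 30/2.5 = 12.000.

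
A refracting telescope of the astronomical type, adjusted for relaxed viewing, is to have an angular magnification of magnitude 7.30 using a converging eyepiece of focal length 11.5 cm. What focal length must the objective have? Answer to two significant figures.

|M| = f_obj/|f_eye|, so f_obj = |M| x |f_eye| = 7.3 x 11.5 = 83.950 cm.

84 cm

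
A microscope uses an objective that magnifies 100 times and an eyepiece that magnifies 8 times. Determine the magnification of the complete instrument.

800

The overall magnification of a compound microscope is the product of the objective and eyepiece magnifications:
M = M_obj x M_eye = 100 x 8 = 800.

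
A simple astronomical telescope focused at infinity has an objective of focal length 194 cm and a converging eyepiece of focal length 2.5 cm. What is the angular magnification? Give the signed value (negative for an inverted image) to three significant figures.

-77.6

M = -f_obj/f_eye = -194/(2.5) = -77.600.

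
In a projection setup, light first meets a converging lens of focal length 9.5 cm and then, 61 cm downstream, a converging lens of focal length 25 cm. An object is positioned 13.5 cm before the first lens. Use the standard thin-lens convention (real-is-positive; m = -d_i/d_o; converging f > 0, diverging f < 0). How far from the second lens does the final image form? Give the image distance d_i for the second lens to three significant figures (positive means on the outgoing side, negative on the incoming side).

First lens: d_i1 = 1/(1/9.5 - 1/13.5) = 32.062 cm.
The intermediate image is 32.062 cm to the right of lens 1, so d_o2 = L - d_i1 = 61 - 32.062 = 28.938 cm.
Second lens: d_i2 = 1/(1/25 - 1/(28.938)) = 183.730 cm.

184 cm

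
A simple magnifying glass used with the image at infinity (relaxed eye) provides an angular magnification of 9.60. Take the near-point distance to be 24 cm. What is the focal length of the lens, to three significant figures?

For the image at infinity, M = D/f.
f = D/M = 24/9.6 = 2.500 cm.

2.50 cm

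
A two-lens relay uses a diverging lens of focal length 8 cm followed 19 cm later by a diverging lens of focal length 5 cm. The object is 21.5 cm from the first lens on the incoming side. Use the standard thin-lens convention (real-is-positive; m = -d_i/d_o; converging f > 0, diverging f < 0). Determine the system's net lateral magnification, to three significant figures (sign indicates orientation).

Applying the thin-lens equation to the first lens, 1/(-8) = 1/21.5 + 1/d_i1, which gives d_i1 = -5.831 cm.
Its lateral magnification is m_1 = -d_i1/d_o1 = -(-5.831)/21.5 = 0.2712.
The intermediate image is virtual, 5.831 cm to the left of lens 1, so d_o2 = L - d_i1 = 19 - (-5.831) = 24.831 cm.
Applying the thin-lens equation again with f_2 = -5 cm and d_o2 = 24.831 cm gives d_i2 = -4.162 cm.
m_2 = -(-4.162)/(24.831) = 0.1676.
Total m = m_1 x m_2 = (0.2712)(0.1676) = 0.0455.

0.0455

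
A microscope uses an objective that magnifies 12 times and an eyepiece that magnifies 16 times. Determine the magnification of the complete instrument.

The overall magnification of a compound microscope is the product of the objective and eyepiece magnifications:
M = M_obj x M_eye = 12 x 16 = 192.

192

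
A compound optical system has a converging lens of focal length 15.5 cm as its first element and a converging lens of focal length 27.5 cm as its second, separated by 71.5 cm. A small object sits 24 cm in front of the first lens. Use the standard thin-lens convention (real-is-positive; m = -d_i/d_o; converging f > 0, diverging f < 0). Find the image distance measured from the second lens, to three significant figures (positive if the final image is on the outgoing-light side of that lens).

3240 cm

First lens: d_i1 = 1/(1/15.5 - 1/24) = 43.765 cm.
That image sits 27.735 cm in front of the second lens, so d_o2 = 27.735 cm.
Second lens: d_i2 = 1/(1/27.5 - 1/(27.735)) = 3241.563 cm.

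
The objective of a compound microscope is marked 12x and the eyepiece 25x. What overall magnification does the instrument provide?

300

The overall magnification of a compound microscope is the product of the objective and eyepiece magnifications:
M = M_obj x M_eye = 12 x 25 = 300.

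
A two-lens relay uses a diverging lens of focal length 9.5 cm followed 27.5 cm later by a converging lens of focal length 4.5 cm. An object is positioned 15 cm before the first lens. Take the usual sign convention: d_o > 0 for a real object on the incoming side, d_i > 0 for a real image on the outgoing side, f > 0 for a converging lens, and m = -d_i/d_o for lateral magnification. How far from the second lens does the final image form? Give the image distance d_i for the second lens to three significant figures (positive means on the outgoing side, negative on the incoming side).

Lens 1: 1/d_i1 = 1/f_1 - 1/d_o1 = 1/(-9.5) - 1/15 = -0.17193 cm^-1, so d_i1 = -5.816 cm.
With d_i1 < 0 the first image is virtual and lies on the object side; the object distance for lens 2 is d_o2 = 27.5 - (-5.816) = 33.316 cm.
Lens 2: 1/d_i2 = 1/f_2 - 1/d_o2 = 1/4.5 - 1/(33.316) = 0.19221 cm^-1, so d_i2 = 5.203 cm.

5.20 cm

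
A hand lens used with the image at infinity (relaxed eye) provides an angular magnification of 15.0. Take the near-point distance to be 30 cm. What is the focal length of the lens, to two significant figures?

For the image at infinity, M = D/f.
f = D/M = 30/15.0 = 2.000 cm.

2.0 cm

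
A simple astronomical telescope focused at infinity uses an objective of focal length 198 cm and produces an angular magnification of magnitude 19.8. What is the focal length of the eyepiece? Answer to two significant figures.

10 cm

|M| = f_obj/f_eye, so f_eye = f_obj/|M| = 198/19.8 = 10.000 cm.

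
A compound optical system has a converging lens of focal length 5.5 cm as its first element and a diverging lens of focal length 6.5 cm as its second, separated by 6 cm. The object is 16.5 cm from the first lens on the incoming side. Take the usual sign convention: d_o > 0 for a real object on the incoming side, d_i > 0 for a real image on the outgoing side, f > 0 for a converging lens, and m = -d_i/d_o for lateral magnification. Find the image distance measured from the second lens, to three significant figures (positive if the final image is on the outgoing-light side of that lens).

3.44 cm

Applying the thin-lens equation to the first lens, 1/5.5 = 1/16.5 + 1/d_i1, which gives d_i1 = 8.250 cm.
Since 8.250 cm > 6 cm, the first image lies past the second lens and serves as a virtual object: d_o2 = L - d_i1 = -2.250 cm.
Applying the thin-lens equation again with f_2 = -6.5 cm and d_o2 = -2.250 cm gives d_i2 = 3.441 cm.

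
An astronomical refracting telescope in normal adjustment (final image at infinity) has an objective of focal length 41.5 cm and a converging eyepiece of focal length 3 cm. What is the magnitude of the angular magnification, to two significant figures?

|M| = f_obj/|f_eye| = 41.5/3 = 13.833.

14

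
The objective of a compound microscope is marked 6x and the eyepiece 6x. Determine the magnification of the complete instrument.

36

The overall magnification of a compound microscope is the product of the objective and eyepiece magnifications:
M = M_obj x M_eye = 6 x 6 = 36.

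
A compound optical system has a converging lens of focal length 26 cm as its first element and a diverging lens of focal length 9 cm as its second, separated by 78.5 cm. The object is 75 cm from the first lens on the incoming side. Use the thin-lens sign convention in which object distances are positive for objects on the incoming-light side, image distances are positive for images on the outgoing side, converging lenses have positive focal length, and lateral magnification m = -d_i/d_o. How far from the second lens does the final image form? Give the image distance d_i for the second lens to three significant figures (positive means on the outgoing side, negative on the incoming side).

-7.30 cm

Applying the thin-lens equation to the first lens, 1/26 = 1/75 + 1/d_i1, which gives d_i1 = 39.796 cm.
Object distance for lens 2: d_o2 = 78.5 - 39.796 = 38.704 cm.
Applying the thin-lens equation again with f_2 = -9 cm and d_o2 = 38.704 cm gives d_i2 = -7.302 cm.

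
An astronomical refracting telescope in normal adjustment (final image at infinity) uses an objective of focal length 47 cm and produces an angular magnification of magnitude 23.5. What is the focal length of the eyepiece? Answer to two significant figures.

|M| = f_obj/f_eye, so f_eye = f_obj/|M| = 47/23.5 = 2.000 cm.

2.0 cm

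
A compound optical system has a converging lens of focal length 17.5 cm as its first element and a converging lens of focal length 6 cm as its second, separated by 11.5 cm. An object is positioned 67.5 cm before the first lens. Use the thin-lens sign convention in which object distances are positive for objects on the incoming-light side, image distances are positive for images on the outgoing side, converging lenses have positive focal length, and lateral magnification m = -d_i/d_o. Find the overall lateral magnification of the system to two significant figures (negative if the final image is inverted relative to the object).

-0.12

Applying the thin-lens equation to the first lens, 1/17.5 = 1/67.5 + 1/d_i1, which gives d_i1 = 23.625 cm.
Its lateral magnification is m_1 = -d_i1/d_o1 = -(23.625)/67.5 = -0.3500.
This image would form 23.625 cm past lens 1, i.e. 12.125 cm beyond lens 2, so it is a virtual object for lens 2: d_o2 = 11.5 - 23.625 = -12.125 cm.
Applying the thin-lens equation again with f_2 = 6 cm and d_o2 = -12.125 cm gives d_i2 = 4.014 cm.
m_2 = -(4.014)/(-12.125) = 0.3310.
The system's lateral magnification is m_1 m_2 = (-0.3500)(0.3310) = -0.1159.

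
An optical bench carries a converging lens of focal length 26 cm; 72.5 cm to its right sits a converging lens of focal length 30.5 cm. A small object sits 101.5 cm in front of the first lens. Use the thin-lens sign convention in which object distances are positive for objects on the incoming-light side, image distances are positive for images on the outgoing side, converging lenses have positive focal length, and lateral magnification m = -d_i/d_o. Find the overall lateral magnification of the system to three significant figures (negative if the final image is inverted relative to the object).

1.49

Applying the thin-lens equation to the first lens, 1/26 = 1/101.5 + 1/d_i1, which gives d_i1 = 34.954 cm.
Its lateral magnification is m_1 = -d_i1/d_o1 = -(34.954)/101.5 = -0.3444.
The intermediate image is 34.954 cm to the right of lens 1, so d_o2 = L - d_i1 = 72.5 - 34.954 = 37.546 cm.
Applying the thin-lens equation again with f_2 = 30.5 cm and d_o2 = 37.546 cm gives d_i2 = 162.519 cm.
m_2 = -(162.519)/(37.546) = -4.3285.
The system's lateral magnification is m_1 m_2 = (-0.3444)(-4.3285) = 1.4906.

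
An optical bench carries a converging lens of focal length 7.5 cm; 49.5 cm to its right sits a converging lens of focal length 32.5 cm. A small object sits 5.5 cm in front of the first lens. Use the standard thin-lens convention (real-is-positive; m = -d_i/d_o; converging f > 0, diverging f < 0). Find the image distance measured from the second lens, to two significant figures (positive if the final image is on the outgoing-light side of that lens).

61 cm

Applying the thin-lens equation to the first lens, 1/7.5 = 1/5.5 + 1/d_i1, which gives d_i1 = -20.625 cm.
The intermediate image is virtual, 20.625 cm to the left of lens 1, so d_o2 = L - d_i1 = 49.5 - (-20.625) = 70.125 cm.
Applying the thin-lens equation again with f_2 = 32.5 cm and d_o2 = 70.125 cm gives d_i2 = 60.573 cm.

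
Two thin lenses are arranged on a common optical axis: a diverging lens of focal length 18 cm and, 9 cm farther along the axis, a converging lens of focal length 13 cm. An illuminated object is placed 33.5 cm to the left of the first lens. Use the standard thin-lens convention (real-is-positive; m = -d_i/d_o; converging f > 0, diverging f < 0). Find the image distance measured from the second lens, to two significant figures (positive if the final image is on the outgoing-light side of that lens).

Applying the thin-lens equation to the first lens, 1/(-18) = 1/33.5 + 1/d_i1, which gives d_i1 = -11.709 cm.
With d_i1 < 0 the first image is virtual and lies on the object side; the object distance for lens 2 is d_o2 = 9 - (-11.709) = 20.709 cm.
Applying the thin-lens equation again with f_2 = 13 cm and d_o2 = 20.709 cm gives d_i2 = 34.923 cm.

35 cm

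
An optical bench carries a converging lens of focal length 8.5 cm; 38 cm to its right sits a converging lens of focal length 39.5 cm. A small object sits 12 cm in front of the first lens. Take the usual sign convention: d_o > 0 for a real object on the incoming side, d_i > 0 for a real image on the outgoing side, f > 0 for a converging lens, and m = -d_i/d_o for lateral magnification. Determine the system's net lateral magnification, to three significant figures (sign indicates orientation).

First lens: d_i1 = 1/(1/8.5 - 1/12) = 29.143 cm.
m_1 = -(29.143)/12 = -2.4286.
That image sits 8.857 cm in front of the second lens, so d_o2 = 8.857 cm.
Second lens: d_i2 = 1/(1/39.5 - 1/(8.857)) = -11.417 cm.
m_2 = -(-11.417)/(8.857) = 1.2890.
The system's lateral magnification is m_1 m_2 = (-2.4286)(1.2890) = -3.1305.

-3.13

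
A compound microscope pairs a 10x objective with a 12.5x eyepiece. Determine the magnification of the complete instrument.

The overall magnification of a compound microscope is the product of the objective and eyepiece magnifications:
M = M_obj x M_eye = 10 x 12.5 = 125.

125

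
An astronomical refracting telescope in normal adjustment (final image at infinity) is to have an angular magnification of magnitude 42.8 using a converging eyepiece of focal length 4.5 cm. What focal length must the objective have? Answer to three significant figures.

193 cm

|M| = f_obj/|f_eye|, so f_obj = |M| x |f_eye| = 42.8 x 4.5 = 192.600 cm.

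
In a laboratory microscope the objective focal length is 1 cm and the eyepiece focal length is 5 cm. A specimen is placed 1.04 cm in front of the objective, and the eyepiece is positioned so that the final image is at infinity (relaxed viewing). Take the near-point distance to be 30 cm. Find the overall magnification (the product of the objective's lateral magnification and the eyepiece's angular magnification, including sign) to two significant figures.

-150

Objective: 1/d_i = 1/f_obj - 1/d_o = 1/1 - 1/1.04 = 0.03846 cm^-1, so d_i = 26.000 cm.
m_obj = -d_i/d_o = -26.000/1.04 = -25.000.
Eyepiece angular magnification (image at infinity): M_eye = D/f_e = 30/5 = 6.000.
Overall M = m_obj x M_eye = (-25.000)(6.000) = -150.00.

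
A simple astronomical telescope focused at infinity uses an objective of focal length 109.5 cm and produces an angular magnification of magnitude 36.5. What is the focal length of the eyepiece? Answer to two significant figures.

3.0 cm

|M| = f_obj/f_eye, so f_eye = f_obj/|M| = 109.5/36.5 = 3.000 cm.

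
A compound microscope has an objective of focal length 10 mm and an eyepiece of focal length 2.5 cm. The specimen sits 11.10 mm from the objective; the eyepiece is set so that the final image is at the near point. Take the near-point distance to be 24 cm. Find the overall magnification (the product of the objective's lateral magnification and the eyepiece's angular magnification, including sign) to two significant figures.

Convert to cm: f_obj = 10 mm = 1 cm; d_o = 11.10 mm = 1.11 cm.
Objective: 1/d_i = 1/f_obj - 1/d_o = 1/1 - 1/1.11 = 0.09910 cm^-1, so d_i = 10.091 cm.
m_obj = -d_i/d_o = -10.091/1.11 = -9.091.
Eyepiece angular magnification (image at near point): M_eye = 1 + D/f_e = 1 + 24/2.5 = 10.600.
Overall M = m_obj x M_eye = (-9.091)(10.600) = -96.36.

-96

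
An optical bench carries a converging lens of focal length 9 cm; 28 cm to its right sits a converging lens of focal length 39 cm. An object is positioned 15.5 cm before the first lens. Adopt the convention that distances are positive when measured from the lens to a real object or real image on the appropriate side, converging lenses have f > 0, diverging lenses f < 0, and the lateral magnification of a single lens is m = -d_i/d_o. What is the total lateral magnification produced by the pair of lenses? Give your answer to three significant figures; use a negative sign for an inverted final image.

-1.66

First lens: d_i1 = 1/(1/9 - 1/15.5) = 21.462 cm.
m_1 = -(21.462)/15.5 = -1.3846.
Object distance for lens 2: d_o2 = 28 - 21.462 = 6.538 cm.
Second lens: d_i2 = 1/(1/39 - 1/(6.538)) = -7.855 cm.
m_2 = -(-7.855)/(6.538) = 1.2014.
Overall magnification: m = m_1 m_2 = -1.6635.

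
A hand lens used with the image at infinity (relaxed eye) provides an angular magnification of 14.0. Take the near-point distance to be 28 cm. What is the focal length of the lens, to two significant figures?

For the image at infinity, M = D/f.
f = D/M = 28/14.0 = 2.000 cm.

2.0 cm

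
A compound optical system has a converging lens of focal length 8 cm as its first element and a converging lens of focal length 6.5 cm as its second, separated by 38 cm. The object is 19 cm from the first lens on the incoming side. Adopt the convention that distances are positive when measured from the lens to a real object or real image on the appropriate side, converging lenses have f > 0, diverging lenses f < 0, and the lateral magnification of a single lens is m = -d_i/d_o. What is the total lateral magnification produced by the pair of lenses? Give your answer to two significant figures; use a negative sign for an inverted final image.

0.27

Applying the thin-lens equation to the first lens, 1/8 = 1/19 + 1/d_i1, which gives d_i1 = 13.818 cm.
Its lateral magnification is m_1 = -d_i1/d_o1 = -(13.818)/19 = -0.7273.
That image sits 24.182 cm in front of the second lens, so d_o2 = 24.182 cm.
Applying the thin-lens equation again with f_2 = 6.5 cm and d_o2 = 24.182 cm gives d_i2 = 8.889 cm.
m_2 = -(8.889)/(24.182) = -0.3676.
Overall magnification: m = m_1 m_2 = 0.2674.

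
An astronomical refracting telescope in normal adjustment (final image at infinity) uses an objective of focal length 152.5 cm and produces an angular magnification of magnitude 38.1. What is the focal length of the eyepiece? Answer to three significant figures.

4.00 cm

|M| = f_obj/f_eye, so f_eye = f_obj/|M| = 152.5/38.1 = 4.003 cm.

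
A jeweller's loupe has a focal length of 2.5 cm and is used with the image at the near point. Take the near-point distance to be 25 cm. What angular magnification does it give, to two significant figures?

M = 1 + D/f = 1 + 25/2.5 = 11.000.

11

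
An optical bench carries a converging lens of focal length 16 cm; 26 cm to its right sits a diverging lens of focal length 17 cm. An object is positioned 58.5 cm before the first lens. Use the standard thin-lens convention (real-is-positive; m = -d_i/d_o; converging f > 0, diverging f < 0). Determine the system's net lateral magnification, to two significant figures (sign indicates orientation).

First lens: d_i1 = 1/(1/16 - 1/58.5) = 22.024 cm.
m_1 = -(22.024)/58.5 = -0.3765.
The intermediate image is 22.024 cm to the right of lens 1, so d_o2 = L - d_i1 = 26 - 22.024 = 3.976 cm.
Second lens: d_i2 = 1/(1/(-17) - 1/(3.976)) = -3.223 cm.
m_2 = -(-3.223)/(3.976) = 0.8104.
The system's lateral magnification is m_1 m_2 = (-0.3765)(0.8104) = -0.3051.

-0.31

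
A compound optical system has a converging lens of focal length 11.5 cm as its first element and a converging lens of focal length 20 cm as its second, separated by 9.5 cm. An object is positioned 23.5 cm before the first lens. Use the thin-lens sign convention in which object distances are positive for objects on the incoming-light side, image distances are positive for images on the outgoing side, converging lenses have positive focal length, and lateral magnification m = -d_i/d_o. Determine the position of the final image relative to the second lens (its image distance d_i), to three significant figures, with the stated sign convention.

7.89 cm

Lens 1: 1/d_i1 = 1/f_1 - 1/d_o1 = 1/11.5 - 1/23.5 = 0.04440 cm^-1, so d_i1 = 22.521 cm.
Since 22.521 cm > 9.5 cm, the first image lies past the second lens and serves as a virtual object: d_o2 = L - d_i1 = -13.021 cm.
Lens 2: 1/d_i2 = 1/f_2 - 1/d_o2 = 1/20 - 1/(-13.021) = 0.12680 cm^-1, so d_i2 = 7.886 cm.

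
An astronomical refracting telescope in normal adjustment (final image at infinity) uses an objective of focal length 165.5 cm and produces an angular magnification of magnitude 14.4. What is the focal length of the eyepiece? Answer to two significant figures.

|M| = f_obj/f_eye, so f_eye = f_obj/|M| = 165.5/14.4 = 11.493 cm.

11 cm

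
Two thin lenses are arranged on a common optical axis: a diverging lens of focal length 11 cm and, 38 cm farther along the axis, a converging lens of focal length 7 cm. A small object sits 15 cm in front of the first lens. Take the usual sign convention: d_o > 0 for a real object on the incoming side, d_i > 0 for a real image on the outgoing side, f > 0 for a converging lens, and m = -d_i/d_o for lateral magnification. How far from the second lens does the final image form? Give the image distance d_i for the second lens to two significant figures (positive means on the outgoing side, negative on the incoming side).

Lens 1: 1/d_i1 = 1/f_1 - 1/d_o1 = 1/(-11) - 1/15 = -0.15758 cm^-1, so d_i1 = -6.346 cm.
With d_i1 < 0 the first image is virtual and lies on the object side; the object distance for lens 2 is d_o2 = 38 - (-6.346) = 44.346 cm.
Lens 2: 1/d_i2 = 1/f_2 - 1/d_o2 = 1/7 - 1/(44.346) = 0.12031 cm^-1, so d_i2 = 8.312 cm.

8.3 cm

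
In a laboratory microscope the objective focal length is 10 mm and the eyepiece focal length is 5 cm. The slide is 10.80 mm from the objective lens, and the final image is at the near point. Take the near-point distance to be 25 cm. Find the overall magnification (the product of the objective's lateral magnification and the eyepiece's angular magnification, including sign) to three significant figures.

Convert to cm: f_obj = 10 mm = 1 cm; d_o = 10.80 mm = 1.08 cm.
Objective: 1/d_i = 1/f_obj - 1/d_o = 1/1 - 1/1.08 = 0.07407 cm^-1, so d_i = 13.500 cm.
m_obj = -d_i/d_o = -13.500/1.08 = -12.500.
Eyepiece angular magnification (image at near point): M_eye = 1 + D/f_e = 1 + 25/5 = 6.000.
Overall M = m_obj x M_eye = (-12.500)(6.000) = -75.00.

-75.0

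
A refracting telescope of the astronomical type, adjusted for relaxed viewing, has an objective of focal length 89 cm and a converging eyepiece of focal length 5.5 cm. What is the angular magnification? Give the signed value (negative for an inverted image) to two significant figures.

M = -f_obj/f_eye = -89/(5.5) = -16.182.

-16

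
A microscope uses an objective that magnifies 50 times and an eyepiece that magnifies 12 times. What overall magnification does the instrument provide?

600

The overall magnification of a compound microscope is the product of the objective and eyepiece magnifications:
M = M_obj x M_eye = 50 x 12 = 600.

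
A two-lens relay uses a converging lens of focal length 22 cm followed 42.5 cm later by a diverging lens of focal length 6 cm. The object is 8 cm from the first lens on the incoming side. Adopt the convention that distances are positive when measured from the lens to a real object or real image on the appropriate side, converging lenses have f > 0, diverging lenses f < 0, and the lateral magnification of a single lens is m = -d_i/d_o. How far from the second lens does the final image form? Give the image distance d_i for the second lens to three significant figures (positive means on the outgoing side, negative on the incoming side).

First lens: d_i1 = 1/(1/22 - 1/8) = -12.571 cm.
With d_i1 < 0 the first image is virtual and lies on the object side; the object distance for lens 2 is d_o2 = 42.5 - (-12.571) = 55.071 cm.
Second lens: d_i2 = 1/(1/(-6) - 1/(55.071)) = -5.411 cm.

-5.41 cm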